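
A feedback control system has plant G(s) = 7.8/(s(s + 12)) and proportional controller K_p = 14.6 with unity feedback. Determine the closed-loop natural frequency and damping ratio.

ω_n = 10.7 rad/s, ζ = 0.562

1 + K_p·G(s) = 0 gives s² + 12s + 113.9 = 0.
So ω_n² = 113.9 ⇒ ω_n = 10.67 rad/s, and ζ = 12/(2ω_n) = 0.562.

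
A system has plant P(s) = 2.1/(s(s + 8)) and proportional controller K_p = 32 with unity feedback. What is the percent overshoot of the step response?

17.3%

From 1 + K_pP(s) = 0: s² + 8s + 67.2 = 0 ⇒ ω_n = 8.198, ζ = 0.488.
%OS = 100·exp(−πζ/√(1−ζ²)) = 100·exp(−π·0.488/√0.7619) = 17.3%.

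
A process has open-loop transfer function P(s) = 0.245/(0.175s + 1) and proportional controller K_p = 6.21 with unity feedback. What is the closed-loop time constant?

Closed loop: T(s) = K_p·P/(1+K_p·P) = 1.521/(0.175s + 1 + 1.521), with pole at s = −(1 + 1.521)/0.175 = −14.41.
Closed-loop time constant τ = 1/14.41 = 0.0694 s.

τ = 0.0694 s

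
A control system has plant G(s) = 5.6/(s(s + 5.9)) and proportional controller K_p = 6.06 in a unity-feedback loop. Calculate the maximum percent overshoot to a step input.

15.8%

Closed-loop characteristic equation: s² + 5.9s + 33.94 = 0, so ω_n = 5.825 rad/s and ζ = 5.9/(2·5.825) = 0.5064.
%OS = 100·exp(−πζ/√(1−ζ²)) = 100·exp(−π·0.5064/√0.7436) = 15.8%.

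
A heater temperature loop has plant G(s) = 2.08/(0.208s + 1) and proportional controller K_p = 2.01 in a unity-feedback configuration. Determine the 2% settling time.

T_s ≈ 0.161 s

Closed loop: T(s) = K_p·G/(1+K_p·G) = 4.181/(0.208s + 1 + 4.181), with pole at s = −(1 + 4.181)/0.208 = −24.91.
τ = 1/24.91 = 0.04015 s, so 2% settling time ≈ 4τ = 0.161 s.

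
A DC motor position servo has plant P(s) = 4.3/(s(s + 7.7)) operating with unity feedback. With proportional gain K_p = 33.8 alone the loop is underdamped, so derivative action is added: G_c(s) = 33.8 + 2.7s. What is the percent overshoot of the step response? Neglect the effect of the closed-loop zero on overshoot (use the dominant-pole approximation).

1.5%

Forward path: (33.8 + 2.7s)·4.3/(s(s+7.7)). The closed-loop characteristic equation is s² + (7.7 + 4.3·2.7)s + 4.3·33.8 = 0.
That is s² + 19.31s + 145.3 = 0, so ω_n = 12.06 rad/s and ζ = 19.31/(2·12.06) = 0.8009.
%OS = 100·exp(−πζ/√(1−ζ²)) = 1.5%.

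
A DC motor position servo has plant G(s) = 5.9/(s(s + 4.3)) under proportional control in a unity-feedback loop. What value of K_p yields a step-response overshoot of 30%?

K_p = 6.12

From %OS = 100·exp(−πζ/√(1−ζ²)) = 30%, ζ = −ln(0.3)/√(π²+ln²(0.3)) = 0.3579.
Characteristic equation s² + 4.3s + 5.9K_p = 0 gives ζ = 4.3/(2√(5.9K_p)).
Setting ζ = 0.3579: √(5.9K_p) = 4.3/(2·0.3579) = 6.008, so K_p = 36.1/5.9 = 6.12.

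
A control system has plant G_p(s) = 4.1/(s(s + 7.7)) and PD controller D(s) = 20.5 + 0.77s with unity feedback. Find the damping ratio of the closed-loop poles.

Forward path: (20.5 + 0.77s)·4.1/(s(s+7.7)). The closed-loop characteristic equation is s² + (7.7 + 4.1·0.77)s + 4.1·20.5 = 0.
That is s² + 10.86s + 84.05 = 0, so ω_n = 9.168 rad/s and ζ = 10.86/(2·9.168) = 0.5921.

ζ = 0.592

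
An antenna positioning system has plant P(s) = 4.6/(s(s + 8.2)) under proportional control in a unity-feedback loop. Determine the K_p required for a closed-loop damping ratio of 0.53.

Closed-loop characteristic equation: s² + 8.2s + K_p·4.6 = 0.
So ω_n = √(4.6K_p) and 2ζω_n = 8.2, giving ζ = 8.2/(2√(4.6K_p)).
Setting ζ = 0.53: √(4.6K_p) = 8.2/(2·0.53) = 7.736, so K_p = 59.84/4.6 = 13.

K_p = 13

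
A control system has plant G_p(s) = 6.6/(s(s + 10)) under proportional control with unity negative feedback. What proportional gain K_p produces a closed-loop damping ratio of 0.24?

K_p = 65.8

Closed-loop characteristic equation: s² + 10s + K_p·6.6 = 0.
So ω_n = √(6.6K_p) and 2ζω_n = 10, giving ζ = 10/(2√(6.6K_p)).
Setting ζ = 0.24: √(6.6K_p) = 10/(2·0.24) = 20.83, so K_p = 434/6.6 = 65.8.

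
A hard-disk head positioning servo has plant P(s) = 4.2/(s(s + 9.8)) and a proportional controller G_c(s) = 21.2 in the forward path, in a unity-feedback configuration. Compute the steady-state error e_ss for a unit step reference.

The open loop G_c(s)P(s) has a pole at the origin (type 1), so the static position error constant is infinite and e_ss = 1/(1+∞) = 0.

0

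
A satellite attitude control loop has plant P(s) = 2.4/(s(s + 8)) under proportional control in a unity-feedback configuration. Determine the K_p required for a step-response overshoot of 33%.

From %OS = 100·exp(−πζ/√(1−ζ²)) = 33%, ζ = −ln(0.33)/√(π²+ln²(0.33)) = 0.3328.
Characteristic equation s² + 8s + 2.4K_p = 0 gives ζ = 8/(2√(2.4K_p)).
Setting ζ = 0.3328: √(2.4K_p) = 8/(2·0.3328) = 12.02, so K_p = 144.5/2.4 = 60.2.

K_p = 60.2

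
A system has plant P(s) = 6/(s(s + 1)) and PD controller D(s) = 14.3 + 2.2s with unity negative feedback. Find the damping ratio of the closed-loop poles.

Forward path: (14.3 + 2.2s)·6/(s(s+1)). The closed-loop characteristic equation is s² + (1 + 6·2.2)s + 6·14.3 = 0.
That is s² + 14.2s + 85.8 = 0, so ω_n = 9.263 rad/s and ζ = 14.2/(2·9.263) = 0.7665.

ζ = 0.767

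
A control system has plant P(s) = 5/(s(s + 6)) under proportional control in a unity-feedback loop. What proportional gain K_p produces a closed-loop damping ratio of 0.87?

K_p = 2.38

Closed-loop characteristic equation: s² + 6s + K_p·5 = 0.
So ω_n = √(5K_p) and 2ζω_n = 6, giving ζ = 6/(2√(5K_p)).
Setting ζ = 0.87: √(5K_p) = 6/(2·0.87) = 3.448, so K_p = 11.89/5 = 2.38.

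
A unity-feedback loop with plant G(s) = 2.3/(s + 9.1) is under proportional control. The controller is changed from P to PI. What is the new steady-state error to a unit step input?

0

The integrator makes K_pos = lim_{s→0} C(s)G(s) infinite, so e_ss = 1/(1+K_pos) = 0.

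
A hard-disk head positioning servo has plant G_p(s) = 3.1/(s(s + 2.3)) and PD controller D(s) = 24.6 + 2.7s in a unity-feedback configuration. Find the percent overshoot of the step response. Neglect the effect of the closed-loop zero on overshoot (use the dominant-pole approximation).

Forward path: (24.6 + 2.7s)·3.1/(s(s+2.3)). The closed-loop characteristic equation is s² + (2.3 + 3.1·2.7)s + 3.1·24.6 = 0.
That is s² + 10.67s + 76.26 = 0, so ω_n = 8.733 rad/s and ζ = 10.67/(2·8.733) = 0.6109.
%OS = 100·exp(−πζ/√(1−ζ²)) = 8.85%.

8.85%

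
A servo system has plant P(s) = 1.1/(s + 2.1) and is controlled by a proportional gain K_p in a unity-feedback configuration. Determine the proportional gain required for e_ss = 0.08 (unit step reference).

K_p = 22

The loop is type 0, so e_ss(step) = 1/(1 + K_pos) with K_pos = K_p·P(0).
P(0) = 0.5238. Require 1/(1 + K_p·0.5238) = 0.08, so 1 + 0.5238·K_p = 12.5.
K_p = (12.5 − 1)/0.5238 = 22.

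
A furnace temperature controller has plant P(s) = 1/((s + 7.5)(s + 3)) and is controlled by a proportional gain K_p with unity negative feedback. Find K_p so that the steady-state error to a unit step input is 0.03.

Steady-state error for a unit step on this type-0 loop is 1/(1 + K_p·P(0)).
P(0) = 0.04444. Require 1/(1 + K_p·0.04444) = 0.03, so 1 + 0.04444·K_p = 33.33.
K_p = (33.33 − 1)/0.04444 = 728.

K_p = 728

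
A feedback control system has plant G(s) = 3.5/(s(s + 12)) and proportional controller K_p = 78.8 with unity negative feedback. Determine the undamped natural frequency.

ω_n = 16.6 rad/s

With unity feedback the closed-loop characteristic equation is s² + 12s + 78.8·3.5 = s² + 12s + 275.8 = 0.
Matching s² + 2ζω_n s + ω_n²: ω_n = √275.8 = 16.61 rad/s and 2ζω_n = 12, so ζ = 12/(2·16.61) = 0.361.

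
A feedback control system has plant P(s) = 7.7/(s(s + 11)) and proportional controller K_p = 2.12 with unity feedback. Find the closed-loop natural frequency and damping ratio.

ω_n = 4.04 rad/s, ζ = 1.36

With unity feedback the closed-loop characteristic equation is s² + 11s + 2.12·7.7 = s² + 11s + 16.32 = 0.
So ω_n² = 16.32 ⇒ ω_n = 4.04 rad/s, and ζ = 11/(2ω_n) = 1.36.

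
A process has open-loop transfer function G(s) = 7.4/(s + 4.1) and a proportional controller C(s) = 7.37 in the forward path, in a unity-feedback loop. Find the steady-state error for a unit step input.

The loop is type 0. Static position error constant K_pos = C(0)·G(0) = 7.37·1.805 = 13.3.
Steady-state error to a unit step: e_ss = 1/(1+K_pos) = 1/14.3 = 0.0699.

0.0699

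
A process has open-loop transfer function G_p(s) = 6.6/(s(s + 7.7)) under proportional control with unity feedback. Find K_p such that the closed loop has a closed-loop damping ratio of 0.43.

Closed-loop characteristic equation: s² + 7.7s + K_p·6.6 = 0.
So ω_n = √(6.6K_p) and 2ζω_n = 7.7, giving ζ = 7.7/(2√(6.6K_p)).
Setting ζ = 0.43: √(6.6K_p) = 7.7/(2·0.43) = 8.953, so K_p = 80.16/6.6 = 12.1.

K_p = 12.1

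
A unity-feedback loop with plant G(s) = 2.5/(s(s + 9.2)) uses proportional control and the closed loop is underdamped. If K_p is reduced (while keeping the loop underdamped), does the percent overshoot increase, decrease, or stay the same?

decrease

ζ = 9.2/(2√(2.5K_p)) rises as K_p falls; higher damping means less overshoot.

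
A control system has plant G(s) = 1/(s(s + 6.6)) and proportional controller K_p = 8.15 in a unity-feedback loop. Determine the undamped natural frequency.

ω_n = 2.85 rad/s

1 + K_p·G(s) = 0 gives s² + 6.6s + 8.15 = 0.
Matching s² + 2ζω_n s + ω_n²: ω_n = √8.15 = 2.855 rad/s and 2ζω_n = 6.6, so ζ = 6.6/(2·2.855) = 1.16.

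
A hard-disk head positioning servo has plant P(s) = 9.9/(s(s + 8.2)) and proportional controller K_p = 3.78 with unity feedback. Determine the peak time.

T_p = 0.692 s

Closed-loop characteristic equation: s² + 8.2s + 37.42 = 0, so ω_n = 6.117 rad/s and ζ = 8.2/(2·6.117) = 0.6702.
Damped frequency ω_d = ω_n√(1−ζ²) = 4.54 rad/s, so peak time T_p = π/ω_d = 0.692 s.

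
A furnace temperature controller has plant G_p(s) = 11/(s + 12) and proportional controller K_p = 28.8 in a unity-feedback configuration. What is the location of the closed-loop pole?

s = -328.8

Closed-loop transfer function: T(s) = K_p·G_p(s)/(1 + K_p·G_p(s)) = 316.8/(s + 12 + 316.8) = 316.8/(s + 328.8).
The closed-loop pole is at s = −328.8.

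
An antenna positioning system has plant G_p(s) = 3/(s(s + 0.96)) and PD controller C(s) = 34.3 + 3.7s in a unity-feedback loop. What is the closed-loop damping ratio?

ζ = 0.594

Forward path: (34.3 + 3.7s)·3/(s(s+0.96)). The closed-loop characteristic equation is s² + (0.96 + 3·3.7)s + 3·34.3 = 0.
That is s² + 12.06s + 102.9 = 0, so ω_n = 10.14 rad/s and ζ = 12.06/(2·10.14) = 0.5944.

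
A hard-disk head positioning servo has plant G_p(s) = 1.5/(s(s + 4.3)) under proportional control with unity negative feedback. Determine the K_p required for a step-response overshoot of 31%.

K_p = 25.3

From %OS = 100·exp(−πζ/√(1−ζ²)) = 31%, ζ = −ln(0.31)/√(π²+ln²(0.31)) = 0.3493.
Characteristic equation s² + 4.3s + 1.5K_p = 0 gives ζ = 4.3/(2√(1.5K_p)).
Setting ζ = 0.3493: √(1.5K_p) = 4.3/(2·0.3493) = 6.155, so K_p = 37.88/1.5 = 25.3.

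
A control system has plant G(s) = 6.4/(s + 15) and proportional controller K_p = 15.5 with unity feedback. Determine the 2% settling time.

Closed-loop transfer function: T(s) = K_p·G(s)/(1 + K_p·G(s)) = 99.2/(s + 15 + 99.2) = 99.2/(s + 114.2).
Time constant τ = 1/114.2 = 0.008757 s, so the 2% settling time is about 4τ = 0.035 s.

T_s ≈ 0.035 s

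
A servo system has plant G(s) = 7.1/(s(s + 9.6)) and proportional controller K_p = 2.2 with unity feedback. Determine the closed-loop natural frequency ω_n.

The closed-loop denominator is s(s+9.6) + 2.2·7.1 = s² + 9.6s + 15.62.
Matching s² + 2ζω_n s + ω_n²: ω_n = √15.62 = 3.952 rad/s and 2ζω_n = 9.6, so ζ = 9.6/(2·3.952) = 1.21.

ω_n = 3.95 rad/s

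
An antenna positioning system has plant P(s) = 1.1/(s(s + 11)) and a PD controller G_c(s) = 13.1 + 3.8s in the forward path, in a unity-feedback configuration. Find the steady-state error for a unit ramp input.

The loop has one pole at the origin (type 1). Velocity error constant K_v = lim_{s→0} s·G_c(s)P(s) = 13.1·1.1/11 = 1.31.
Steady-state error to a unit ramp: e_ss = 1/K_v = 0.763.

0.763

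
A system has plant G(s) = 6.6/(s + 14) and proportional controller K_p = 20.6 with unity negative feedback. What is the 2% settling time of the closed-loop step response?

T_s ≈ 0.0267 s

Closed-loop transfer function: T(s) = K_p·G(s)/(1 + K_p·G(s)) = 136/(s + 14 + 136) = 136/(s + 150).
Time constant τ = 1/150 = 0.006668 s, so the 2% settling time is about 4τ = 0.0267 s.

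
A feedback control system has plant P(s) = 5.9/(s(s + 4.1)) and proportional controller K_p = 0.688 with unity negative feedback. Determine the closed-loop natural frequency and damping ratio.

The closed-loop denominator is s(s+4.1) + 0.688·5.9 = s² + 4.1s + 4.059.
Matching s² + 2ζω_n s + ω_n²: ω_n = √4.059 = 2.015 rad/s and 2ζω_n = 4.1, so ζ = 4.1/(2·2.015) = 1.02.

ω_n = 2.01 rad/s, ζ = 1.02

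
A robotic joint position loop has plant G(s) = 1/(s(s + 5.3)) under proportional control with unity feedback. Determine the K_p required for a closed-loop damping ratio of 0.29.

Closed-loop characteristic equation: s² + 5.3s + K_p·1 = 0.
So ω_n = √(1K_p) and 2ζω_n = 5.3, giving ζ = 5.3/(2√(1K_p)).
Setting ζ = 0.29: √(1K_p) = 5.3/(2·0.29) = 9.138, so K_p = 83.5/1 = 83.5.

K_p = 83.5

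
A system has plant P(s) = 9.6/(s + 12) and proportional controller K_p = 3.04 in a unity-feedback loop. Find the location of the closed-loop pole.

s = -41.18

Closed-loop transfer function: T(s) = K_p·P(s)/(1 + K_p·P(s)) = 29.18/(s + 12 + 29.18) = 29.18/(s + 41.18).
The closed-loop pole is at s = −41.18.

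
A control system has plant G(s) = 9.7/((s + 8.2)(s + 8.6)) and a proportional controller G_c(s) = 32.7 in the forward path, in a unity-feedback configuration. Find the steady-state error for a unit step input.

The loop is type 0. Static position error constant K_pos = G_c(0)·G(0) = 32.7·0.1375 = 4.498.
Steady-state error to a unit step: e_ss = 1/(1+K_pos) = 1/5.498 = 0.182.

0.182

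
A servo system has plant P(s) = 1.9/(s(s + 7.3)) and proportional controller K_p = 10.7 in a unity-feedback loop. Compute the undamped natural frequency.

1 + K_p·P(s) = 0 gives s² + 7.3s + 20.33 = 0.
So ω_n² = 20.33 ⇒ ω_n = 4.509 rad/s, and ζ = 7.3/(2ω_n) = 0.81.

ω_n = 4.51 rad/s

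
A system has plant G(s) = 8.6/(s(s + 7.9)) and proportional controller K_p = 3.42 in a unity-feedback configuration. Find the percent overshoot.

3.55%

The closed-loop denominator s² + 7.9s + 29.41 gives ω_n = √29.41 = 5.423 and ζ = 7.9/(2ω_n) = 0.7283.
%OS = 100·exp(−πζ/√(1−ζ²)) = 100·exp(−π·0.7283/√0.4695) = 3.55%.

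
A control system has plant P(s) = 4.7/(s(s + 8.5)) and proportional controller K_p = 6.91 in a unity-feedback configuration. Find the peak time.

T_p = 0.827 s

The closed-loop denominator s² + 8.5s + 32.48 gives ω_n = √32.48 = 5.699 and ζ = 8.5/(2ω_n) = 0.7458.
Damped frequency ω_d = ω_n√(1−ζ²) = 3.797 rad/s, so peak time T_p = π/ω_d = 0.827 s.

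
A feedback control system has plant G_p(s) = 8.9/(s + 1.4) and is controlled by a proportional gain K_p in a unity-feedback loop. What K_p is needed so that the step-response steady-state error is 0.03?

K_p = 5.09

For a type-0 loop with proportional control, e_ss = 1/(1 + K_p·G_p(0)).
G_p(0) = 6.357. Require 1/(1 + K_p·6.357) = 0.03, so 1 + 6.357·K_p = 33.33.
K_p = (33.33 − 1)/6.357 = 5.09.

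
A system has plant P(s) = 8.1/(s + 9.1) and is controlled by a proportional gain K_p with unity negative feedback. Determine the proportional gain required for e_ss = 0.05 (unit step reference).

The loop is type 0, so e_ss(step) = 1/(1 + K_pos) with K_pos = K_p·P(0).
P(0) = 0.8901. Require 1/(1 + K_p·0.8901) = 0.05, so 1 + 0.8901·K_p = 20.
K_p = (20 − 1)/0.8901 = 21.3.

K_p = 21.3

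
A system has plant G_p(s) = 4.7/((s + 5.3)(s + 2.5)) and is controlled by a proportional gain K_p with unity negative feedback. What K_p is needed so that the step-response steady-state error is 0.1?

K_p = 25.4

Steady-state error for a unit step on this type-0 loop is 1/(1 + K_p·G_p(0)).
G_p(0) = 0.3547. Require 1/(1 + K_p·0.3547) = 0.1, so 1 + 0.3547·K_p = 10.
K_p = (10 − 1)/0.3547 = 25.4.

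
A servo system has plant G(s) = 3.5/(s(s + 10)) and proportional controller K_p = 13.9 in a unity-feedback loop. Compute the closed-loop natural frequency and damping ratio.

The closed-loop denominator is s(s+10) + 13.9·3.5 = s² + 10s + 48.65.
Matching s² + 2ζω_n s + ω_n²: ω_n = √48.65 = 6.975 rad/s and 2ζω_n = 10, so ζ = 10/(2·6.975) = 0.717.

ω_n = 6.97 rad/s, ζ = 0.717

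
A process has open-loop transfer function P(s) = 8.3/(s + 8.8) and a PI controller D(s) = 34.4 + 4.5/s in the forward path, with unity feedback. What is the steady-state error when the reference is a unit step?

0

The open loop D(s)P(s) has a pole at the origin (type 1), so the static position error constant is infinite and e_ss = 1/(1+∞) = 0.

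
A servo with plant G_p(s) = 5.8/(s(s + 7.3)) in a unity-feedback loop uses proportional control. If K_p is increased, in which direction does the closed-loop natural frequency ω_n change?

increase

ω_n = √(5.8·K_p), which grows with K_p.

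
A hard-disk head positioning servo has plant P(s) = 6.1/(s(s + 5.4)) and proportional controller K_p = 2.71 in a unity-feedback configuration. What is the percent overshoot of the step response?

The closed-loop denominator s² + 5.4s + 16.53 gives ω_n = √16.53 = 4.066 and ζ = 5.4/(2ω_n) = 0.6641.
%OS = 100·exp(−πζ/√(1−ζ²)) = 100·exp(−π·0.6641/√0.559) = 6.14%.

6.14%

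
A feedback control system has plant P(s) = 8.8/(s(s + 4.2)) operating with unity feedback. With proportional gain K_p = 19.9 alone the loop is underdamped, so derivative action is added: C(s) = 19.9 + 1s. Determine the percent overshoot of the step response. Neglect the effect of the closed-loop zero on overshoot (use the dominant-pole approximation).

17%

Forward path: (19.9 + 1s)·8.8/(s(s+4.2)). The closed-loop characteristic equation is s² + (4.2 + 8.8·1)s + 8.8·19.9 = 0.
That is s² + 13s + 175.1 = 0, so ω_n = 13.23 rad/s and ζ = 13/(2·13.23) = 0.4912.
%OS = 100·exp(−πζ/√(1−ζ²)) = 17%.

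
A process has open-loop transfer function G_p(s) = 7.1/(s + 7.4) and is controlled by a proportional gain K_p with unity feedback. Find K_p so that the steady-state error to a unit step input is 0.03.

Steady-state error for a unit step on this type-0 loop is 1/(1 + K_p·G_p(0)).
G_p(0) = 0.9595. Require 1/(1 + K_p·0.9595) = 0.03, so 1 + 0.9595·K_p = 33.33.
K_p = (33.33 − 1)/0.9595 = 33.7.

K_p = 33.7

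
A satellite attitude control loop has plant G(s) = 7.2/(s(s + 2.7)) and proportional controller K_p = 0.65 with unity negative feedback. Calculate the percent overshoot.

8.14%

The closed-loop denominator s² + 2.7s + 4.68 gives ω_n = √4.68 = 2.163 and ζ = 2.7/(2ω_n) = 0.624.
%OS = 100·exp(−πζ/√(1−ζ²)) = 100·exp(−π·0.624/√0.6106) = 8.14%.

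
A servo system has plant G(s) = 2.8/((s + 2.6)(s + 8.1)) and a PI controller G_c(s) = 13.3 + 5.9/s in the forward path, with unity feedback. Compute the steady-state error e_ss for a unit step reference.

0

The open loop G_c(s)G(s) has a pole at the origin (type 1), so the static position error constant is infinite and e_ss = 1/(1+∞) = 0.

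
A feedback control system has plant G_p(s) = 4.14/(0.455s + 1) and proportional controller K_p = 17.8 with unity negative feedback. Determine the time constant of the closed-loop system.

Closed loop: T(s) = K_p·G_p/(1+K_p·G_p) = 73.69/(0.455s + 1 + 73.69), with pole at s = −(1 + 73.69)/0.455 = −164.2.
Closed-loop time constant τ = 1/164.2 = 0.00609 s.

τ = 0.00609 s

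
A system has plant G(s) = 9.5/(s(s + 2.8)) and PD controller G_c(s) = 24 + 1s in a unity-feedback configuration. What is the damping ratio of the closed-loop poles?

Forward path: (24 + 1s)·9.5/(s(s+2.8)). The closed-loop characteristic equation is s² + (2.8 + 9.5·1)s + 9.5·24 = 0.
That is s² + 12.3s + 228 = 0, so ω_n = 15.1 rad/s and ζ = 12.3/(2·15.1) = 0.4073.

ζ = 0.407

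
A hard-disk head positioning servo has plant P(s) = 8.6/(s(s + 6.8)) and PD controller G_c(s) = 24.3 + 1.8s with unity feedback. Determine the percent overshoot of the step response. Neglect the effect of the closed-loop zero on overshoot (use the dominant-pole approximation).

2.24%

Forward path: (24.3 + 1.8s)·8.6/(s(s+6.8)). The closed-loop characteristic equation is s² + (6.8 + 8.6·1.8)s + 8.6·24.3 = 0.
That is s² + 22.28s + 209 = 0, so ω_n = 14.46 rad/s and ζ = 22.28/(2·14.46) = 0.7706.
%OS = 100·exp(−πζ/√(1−ζ²)) = 2.24%.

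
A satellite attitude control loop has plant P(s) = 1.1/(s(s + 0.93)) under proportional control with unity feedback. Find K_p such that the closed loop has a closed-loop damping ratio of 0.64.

Closed-loop characteristic equation: s² + 0.93s + K_p·1.1 = 0.
So ω_n = √(1.1K_p) and 2ζω_n = 0.93, giving ζ = 0.93/(2√(1.1K_p)).
Setting ζ = 0.64: √(1.1K_p) = 0.93/(2·0.64) = 0.7266, so K_p = 0.5279/1.1 = 0.48.

K_p = 0.48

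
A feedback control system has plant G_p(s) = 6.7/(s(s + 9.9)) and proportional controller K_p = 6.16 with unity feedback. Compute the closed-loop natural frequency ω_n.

ω_n = 6.42 rad/s

The closed-loop denominator is s(s+9.9) + 6.16·6.7 = s² + 9.9s + 41.27.
So ω_n² = 41.27 ⇒ ω_n = 6.424 rad/s, and ζ = 9.9/(2ω_n) = 0.771.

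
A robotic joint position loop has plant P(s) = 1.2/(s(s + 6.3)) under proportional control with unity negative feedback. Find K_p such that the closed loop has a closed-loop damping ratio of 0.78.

Closed-loop characteristic equation: s² + 6.3s + K_p·1.2 = 0.
So ω_n = √(1.2K_p) and 2ζω_n = 6.3, giving ζ = 6.3/(2√(1.2K_p)).
Setting ζ = 0.78: √(1.2K_p) = 6.3/(2·0.78) = 4.038, so K_p = 16.31/1.2 = 13.6.

K_p = 13.6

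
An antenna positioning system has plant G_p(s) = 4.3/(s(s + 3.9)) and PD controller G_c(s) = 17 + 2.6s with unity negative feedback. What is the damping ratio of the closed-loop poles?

Forward path: (17 + 2.6s)·4.3/(s(s+3.9)). The closed-loop characteristic equation is s² + (3.9 + 4.3·2.6)s + 4.3·17 = 0.
That is s² + 15.08s + 73.1 = 0, so ω_n = 8.55 rad/s and ζ = 15.08/(2·8.55) = 0.8819.

ζ = 0.882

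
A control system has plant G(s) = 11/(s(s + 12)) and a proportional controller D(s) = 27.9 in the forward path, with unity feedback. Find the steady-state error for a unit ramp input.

The loop has one pole at the origin (type 1). Velocity error constant K_v = lim_{s→0} s·D(s)G(s) = 27.9·11/12 = 25.57.
Steady-state error to a unit ramp: e_ss = 1/K_v = 0.0391.

0.0391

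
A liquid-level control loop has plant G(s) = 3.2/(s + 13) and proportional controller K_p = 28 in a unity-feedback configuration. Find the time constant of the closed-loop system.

Closed-loop transfer function: T(s) = K_p·G(s)/(1 + K_p·G(s)) = 89.6/(s + 13 + 89.6) = 89.6/(s + 102.6).
Time constant τ = 1/102.6 = 0.00975 s.

τ = 0.00975 s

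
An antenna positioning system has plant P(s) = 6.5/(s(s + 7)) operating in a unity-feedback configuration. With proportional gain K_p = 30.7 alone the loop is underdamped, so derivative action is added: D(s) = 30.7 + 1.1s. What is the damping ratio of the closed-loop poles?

Forward path: (30.7 + 1.1s)·6.5/(s(s+7)). The closed-loop characteristic equation is s² + (7 + 6.5·1.1)s + 6.5·30.7 = 0.
That is s² + 14.15s + 199.5 = 0, so ω_n = 14.13 rad/s and ζ = 14.15/(2·14.13) = 0.5008.

ζ = 0.501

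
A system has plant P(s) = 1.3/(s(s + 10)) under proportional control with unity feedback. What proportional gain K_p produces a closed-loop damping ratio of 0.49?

Closed-loop characteristic equation: s² + 10s + K_p·1.3 = 0.
So ω_n = √(1.3K_p) and 2ζω_n = 10, giving ζ = 10/(2√(1.3K_p)).
Setting ζ = 0.49: √(1.3K_p) = 10/(2·0.49) = 10.2, so K_p = 104.1/1.3 = 80.1.

K_p = 80.1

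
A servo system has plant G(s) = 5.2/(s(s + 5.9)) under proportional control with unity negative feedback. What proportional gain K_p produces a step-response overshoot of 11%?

K_p = 5.06

From %OS = 100·exp(−πζ/√(1−ζ²)) = 11%, ζ = −ln(0.11)/√(π²+ln²(0.11)) = 0.5749.
Characteristic equation s² + 5.9s + 5.2K_p = 0 gives ζ = 5.9/(2√(5.2K_p)).
Setting ζ = 0.5749: √(5.2K_p) = 5.9/(2·0.5749) = 5.131, so K_p = 26.33/5.2 = 5.06.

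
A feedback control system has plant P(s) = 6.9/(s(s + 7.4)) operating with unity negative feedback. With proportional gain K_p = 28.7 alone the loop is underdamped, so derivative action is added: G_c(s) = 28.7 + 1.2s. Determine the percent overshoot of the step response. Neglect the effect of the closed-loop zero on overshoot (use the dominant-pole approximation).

Forward path: (28.7 + 1.2s)·6.9/(s(s+7.4)). The closed-loop characteristic equation is s² + (7.4 + 6.9·1.2)s + 6.9·28.7 = 0.
That is s² + 15.68s + 198 = 0, so ω_n = 14.07 rad/s and ζ = 15.68/(2·14.07) = 0.5571.
%OS = 100·exp(−πζ/√(1−ζ²)) = 12.2%.

12.2%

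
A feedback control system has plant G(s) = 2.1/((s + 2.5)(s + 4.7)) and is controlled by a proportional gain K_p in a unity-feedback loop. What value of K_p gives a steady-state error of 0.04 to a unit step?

Steady-state error for a unit step on this type-0 loop is 1/(1 + K_p·G(0)).
G(0) = 0.1787. Require 1/(1 + K_p·0.1787) = 0.04, so 1 + 0.1787·K_p = 25.
K_p = (25 − 1)/0.1787 = 134.

K_p = 134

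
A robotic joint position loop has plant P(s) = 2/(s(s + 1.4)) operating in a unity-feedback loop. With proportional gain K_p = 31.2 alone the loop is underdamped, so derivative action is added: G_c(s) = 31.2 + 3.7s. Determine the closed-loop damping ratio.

Forward path: (31.2 + 3.7s)·2/(s(s+1.4)). The closed-loop characteristic equation is s² + (1.4 + 2·3.7)s + 2·31.2 = 0.
That is s² + 8.8s + 62.4 = 0, so ω_n = 7.899 rad/s and ζ = 8.8/(2·7.899) = 0.557.

ζ = 0.557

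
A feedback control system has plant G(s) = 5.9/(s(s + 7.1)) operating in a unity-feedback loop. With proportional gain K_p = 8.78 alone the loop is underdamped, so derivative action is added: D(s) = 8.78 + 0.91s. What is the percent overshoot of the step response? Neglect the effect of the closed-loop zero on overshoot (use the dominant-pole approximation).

Forward path: (8.78 + 0.91s)·5.9/(s(s+7.1)). The closed-loop characteristic equation is s² + (7.1 + 5.9·0.91)s + 5.9·8.78 = 0.
That is s² + 12.47s + 51.8 = 0, so ω_n = 7.197 rad/s and ζ = 12.47/(2·7.197) = 0.8662.
%OS = 100·exp(−πζ/√(1−ζ²)) = 0.431%.

0.431%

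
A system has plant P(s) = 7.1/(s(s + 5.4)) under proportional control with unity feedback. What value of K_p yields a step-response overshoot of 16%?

From %OS = 100·exp(−πζ/√(1−ζ²)) = 16%, ζ = −ln(0.16)/√(π²+ln²(0.16)) = 0.5039.
Characteristic equation s² + 5.4s + 7.1K_p = 0 gives ζ = 5.4/(2√(7.1K_p)).
Setting ζ = 0.5039: √(7.1K_p) = 5.4/(2·0.5039) = 5.359, so K_p = 28.71/7.1 = 4.04.

K_p = 4.04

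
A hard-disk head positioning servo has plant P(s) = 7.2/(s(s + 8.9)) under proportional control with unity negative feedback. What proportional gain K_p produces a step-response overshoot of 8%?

K_p = 7.01

From %OS = 100·exp(−πζ/√(1−ζ²)) = 8%, ζ = −ln(0.08)/√(π²+ln²(0.08)) = 0.6266.
Characteristic equation s² + 8.9s + 7.2K_p = 0 gives ζ = 8.9/(2√(7.2K_p)).
Setting ζ = 0.6266: √(7.2K_p) = 8.9/(2·0.6266) = 7.102, so K_p = 50.44/7.2 = 7.01.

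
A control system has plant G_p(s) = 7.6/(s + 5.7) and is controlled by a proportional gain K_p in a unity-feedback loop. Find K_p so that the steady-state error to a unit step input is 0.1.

K_p = 6.75

The loop is type 0, so e_ss(step) = 1/(1 + K_pos) with K_pos = K_p·G_p(0).
G_p(0) = 1.333. Require 1/(1 + K_p·1.333) = 0.1, so 1 + 1.333·K_p = 10.
K_p = (10 − 1)/1.333 = 6.75.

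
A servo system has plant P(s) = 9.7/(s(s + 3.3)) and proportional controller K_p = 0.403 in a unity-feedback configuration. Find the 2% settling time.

The closed-loop denominator s² + 3.3s + 3.909 gives ω_n = √3.909 = 1.977 and ζ = 3.3/(2ω_n) = 0.8345.
2% settling time T_s ≈ 4/(ζω_n) = 4/1.65 = 2.42 s.

T_s ≈ 2.42 s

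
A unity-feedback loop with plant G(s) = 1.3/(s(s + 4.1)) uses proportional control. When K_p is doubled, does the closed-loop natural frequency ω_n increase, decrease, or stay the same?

increase

ω_n = √(1.3·K_p), which grows with K_p.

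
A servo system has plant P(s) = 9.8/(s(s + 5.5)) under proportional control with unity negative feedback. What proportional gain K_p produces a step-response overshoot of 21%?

K_p = 3.9

From %OS = 100·exp(−πζ/√(1−ζ²)) = 21%, ζ = −ln(0.21)/√(π²+ln²(0.21)) = 0.4449.
Characteristic equation s² + 5.5s + 9.8K_p = 0 gives ζ = 5.5/(2√(9.8K_p)).
Setting ζ = 0.4449: √(9.8K_p) = 5.5/(2·0.4449) = 6.181, so K_p = 38.21/9.8 = 3.9.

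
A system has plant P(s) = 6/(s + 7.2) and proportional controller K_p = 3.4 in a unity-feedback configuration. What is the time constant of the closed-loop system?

Closed-loop transfer function: T(s) = K_p·P(s)/(1 + K_p·P(s)) = 20.4/(s + 7.2 + 20.4) = 20.4/(s + 27.6).
Time constant τ = 1/27.6 = 0.0362 s.

τ = 0.0362 s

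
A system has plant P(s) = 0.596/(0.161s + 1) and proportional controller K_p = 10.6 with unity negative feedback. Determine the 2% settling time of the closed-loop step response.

Closed loop: T(s) = K_p·P/(1+K_p·P) = 6.318/(0.161s + 1 + 6.318), with pole at s = −(1 + 6.318)/0.161 = −45.45.
τ = 1/45.45 = 0.022 s, so 2% settling time ≈ 4τ = 0.088 s.

T_s ≈ 0.088 s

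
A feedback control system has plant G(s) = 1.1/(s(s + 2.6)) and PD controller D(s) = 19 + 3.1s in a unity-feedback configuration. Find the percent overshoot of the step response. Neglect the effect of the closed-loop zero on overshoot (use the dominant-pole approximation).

6.46%

Forward path: (19 + 3.1s)·1.1/(s(s+2.6)). The closed-loop characteristic equation is s² + (2.6 + 1.1·3.1)s + 1.1·19 = 0.
That is s² + 6.01s + 20.9 = 0, so ω_n = 4.572 rad/s and ζ = 6.01/(2·4.572) = 0.6573.
%OS = 100·exp(−πζ/√(1−ζ²)) = 6.46%.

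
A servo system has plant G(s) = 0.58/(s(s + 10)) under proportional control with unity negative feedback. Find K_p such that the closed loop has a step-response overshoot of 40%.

From %OS = 100·exp(−πζ/√(1−ζ²)) = 40%, ζ = −ln(0.4)/√(π²+ln²(0.4)) = 0.28.
Characteristic equation s² + 10s + 0.58K_p = 0 gives ζ = 10/(2√(0.58K_p)).
Setting ζ = 0.28: √(0.58K_p) = 10/(2·0.28) = 17.86, so K_p = 318.9/0.58 = 550.

K_p = 550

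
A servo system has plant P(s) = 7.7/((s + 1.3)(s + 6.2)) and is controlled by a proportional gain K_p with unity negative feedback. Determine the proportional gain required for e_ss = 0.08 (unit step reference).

K_p = 12

The loop is type 0, so e_ss(step) = 1/(1 + K_pos) with K_pos = K_p·P(0).
P(0) = 0.9553. Require 1/(1 + K_p·0.9553) = 0.08, so 1 + 0.9553·K_p = 12.5.
K_p = (12.5 − 1)/0.9553 = 12.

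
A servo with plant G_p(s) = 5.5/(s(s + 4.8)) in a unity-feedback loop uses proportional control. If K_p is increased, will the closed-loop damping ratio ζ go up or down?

decrease

ζ = 4.8/(2√(5.5K_p)); increasing K_p raises the denominator, so ζ falls.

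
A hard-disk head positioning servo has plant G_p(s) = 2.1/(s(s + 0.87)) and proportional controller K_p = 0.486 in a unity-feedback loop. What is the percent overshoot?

The closed-loop denominator s² + 0.87s + 1.021 gives ω_n = √1.021 = 1.01 and ζ = 0.87/(2ω_n) = 0.4306.
%OS = 100·exp(−πζ/√(1−ζ²)) = 100·exp(−π·0.4306/√0.8146) = 22.3%.

22.3%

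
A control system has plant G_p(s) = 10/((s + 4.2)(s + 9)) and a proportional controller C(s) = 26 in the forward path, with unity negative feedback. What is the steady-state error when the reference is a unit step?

0.127

The loop is type 0. Static position error constant K_pos = C(0)·G_p(0) = 26·0.2646 = 6.878.
Steady-state error to a unit step: e_ss = 1/(1+K_pos) = 1/7.878 = 0.127.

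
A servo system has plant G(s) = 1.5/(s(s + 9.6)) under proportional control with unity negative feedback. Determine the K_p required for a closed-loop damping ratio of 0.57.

K_p = 47.3

Closed-loop characteristic equation: s² + 9.6s + K_p·1.5 = 0.
So ω_n = √(1.5K_p) and 2ζω_n = 9.6, giving ζ = 9.6/(2√(1.5K_p)).
Setting ζ = 0.57: √(1.5K_p) = 9.6/(2·0.57) = 8.421, so K_p = 70.91/1.5 = 47.3.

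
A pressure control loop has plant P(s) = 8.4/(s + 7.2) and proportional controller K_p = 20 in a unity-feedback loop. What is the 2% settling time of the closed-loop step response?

Closed-loop transfer function: T(s) = K_p·P(s)/(1 + K_p·P(s)) = 168/(s + 7.2 + 168) = 168/(s + 175.2).
Time constant τ = 1/175.2 = 0.005708 s, so the 2% settling time is about 4τ = 0.0228 s.

T_s ≈ 0.0228 s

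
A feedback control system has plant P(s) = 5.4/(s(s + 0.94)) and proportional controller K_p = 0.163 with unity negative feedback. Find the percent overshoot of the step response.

16.2%

The closed-loop denominator s² + 0.94s + 0.8802 gives ω_n = √0.8802 = 0.9382 and ζ = 0.94/(2ω_n) = 0.501.
%OS = 100·exp(−πζ/√(1−ζ²)) = 100·exp(−π·0.501/√0.749) = 16.2%.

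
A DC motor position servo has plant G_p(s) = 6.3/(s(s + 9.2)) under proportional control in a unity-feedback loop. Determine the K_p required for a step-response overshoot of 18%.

K_p = 14.6

From %OS = 100·exp(−πζ/√(1−ζ²)) = 18%, ζ = −ln(0.18)/√(π²+ln²(0.18)) = 0.4791.
Characteristic equation s² + 9.2s + 6.3K_p = 0 gives ζ = 9.2/(2√(6.3K_p)).
Setting ζ = 0.4791: √(6.3K_p) = 9.2/(2·0.4791) = 9.601, so K_p = 92.18/6.3 = 14.6.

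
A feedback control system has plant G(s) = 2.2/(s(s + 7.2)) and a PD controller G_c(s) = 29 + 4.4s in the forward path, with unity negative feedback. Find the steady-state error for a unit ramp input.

0.113

The loop has one pole at the origin (type 1). Velocity error constant K_v = lim_{s→0} s·G_c(s)G(s) = 29·2.2/7.2 = 8.861.
Steady-state error to a unit ramp: e_ss = 1/K_v = 0.113.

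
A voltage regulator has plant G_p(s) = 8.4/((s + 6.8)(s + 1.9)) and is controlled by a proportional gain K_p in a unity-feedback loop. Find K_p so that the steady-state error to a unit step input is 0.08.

K_p = 17.7

For a type-0 loop with proportional control, e_ss = 1/(1 + K_p·G_p(0)).
G_p(0) = 0.6502. Require 1/(1 + K_p·0.6502) = 0.08, so 1 + 0.6502·K_p = 12.5.
K_p = (12.5 − 1)/0.6502 = 17.7.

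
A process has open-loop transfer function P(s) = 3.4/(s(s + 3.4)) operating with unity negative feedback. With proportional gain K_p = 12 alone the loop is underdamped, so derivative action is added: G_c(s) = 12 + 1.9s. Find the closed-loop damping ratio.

ζ = 0.772

Forward path: (12 + 1.9s)·3.4/(s(s+3.4)). The closed-loop characteristic equation is s² + (3.4 + 3.4·1.9)s + 3.4·12 = 0.
That is s² + 9.86s + 40.8 = 0, so ω_n = 6.387 rad/s and ζ = 9.86/(2·6.387) = 0.7718.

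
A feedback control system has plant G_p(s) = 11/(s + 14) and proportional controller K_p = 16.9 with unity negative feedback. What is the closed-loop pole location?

Closed-loop transfer function: T(s) = K_p·G_p(s)/(1 + K_p·G_p(s)) = 185.9/(s + 14 + 185.9) = 185.9/(s + 199.9).
The closed-loop pole is at s = −199.9.

s = -199.9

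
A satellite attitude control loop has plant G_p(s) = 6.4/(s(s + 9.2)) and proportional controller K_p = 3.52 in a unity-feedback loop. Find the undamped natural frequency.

ω_n = 4.75 rad/s

The closed-loop denominator is s(s+9.2) + 3.52·6.4 = s² + 9.2s + 22.53.
Matching s² + 2ζω_n s + ω_n²: ω_n = √22.53 = 4.746 rad/s and 2ζω_n = 9.2, so ζ = 9.2/(2·4.746) = 0.969.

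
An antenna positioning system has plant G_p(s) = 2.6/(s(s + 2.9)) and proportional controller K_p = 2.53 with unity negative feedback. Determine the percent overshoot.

From 1 + K_pG_p(s) = 0: s² + 2.9s + 6.578 = 0 ⇒ ω_n = 2.565, ζ = 0.5654.
%OS = 100·exp(−πζ/√(1−ζ²)) = 100·exp(−π·0.5654/√0.6804) = 11.6%.

11.6%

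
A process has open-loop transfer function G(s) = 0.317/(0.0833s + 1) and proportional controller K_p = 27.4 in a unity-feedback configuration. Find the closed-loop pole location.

Closed loop: T(s) = K_p·G/(1+K_p·G) = 8.686/(0.0833s + 1 + 8.686), with pole at s = −(1 + 8.686)/0.0833 = −116.3.

s = -116.3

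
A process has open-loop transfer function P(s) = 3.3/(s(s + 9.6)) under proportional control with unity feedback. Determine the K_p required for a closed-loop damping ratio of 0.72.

Closed-loop characteristic equation: s² + 9.6s + K_p·3.3 = 0.
So ω_n = √(3.3K_p) and 2ζω_n = 9.6, giving ζ = 9.6/(2√(3.3K_p)).
Setting ζ = 0.72: √(3.3K_p) = 9.6/(2·0.72) = 6.667, so K_p = 44.44/3.3 = 13.5.

K_p = 13.5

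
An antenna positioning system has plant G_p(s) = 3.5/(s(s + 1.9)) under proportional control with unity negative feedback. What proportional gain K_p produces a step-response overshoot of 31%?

From %OS = 100·exp(−πζ/√(1−ζ²)) = 31%, ζ = −ln(0.31)/√(π²+ln²(0.31)) = 0.3493.
Characteristic equation s² + 1.9s + 3.5K_p = 0 gives ζ = 1.9/(2√(3.5K_p)).
Setting ζ = 0.3493: √(3.5K_p) = 1.9/(2·0.3493) = 2.72, so K_p = 7.396/3.5 = 2.11.

K_p = 2.11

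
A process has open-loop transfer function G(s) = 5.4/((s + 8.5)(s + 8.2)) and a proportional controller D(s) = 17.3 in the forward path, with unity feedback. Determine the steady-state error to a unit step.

The loop is type 0. Static position error constant K_pos = D(0)·G(0) = 17.3·0.07747 = 1.34.
Steady-state error to a unit step: e_ss = 1/(1+K_pos) = 1/2.34 = 0.427.

0.427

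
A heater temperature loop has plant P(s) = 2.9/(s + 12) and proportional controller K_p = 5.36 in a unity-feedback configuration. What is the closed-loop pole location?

s = -27.54

Closed-loop transfer function: T(s) = K_p·P(s)/(1 + K_p·P(s)) = 15.54/(s + 12 + 15.54) = 15.54/(s + 27.54).
The closed-loop pole is at s = −27.54.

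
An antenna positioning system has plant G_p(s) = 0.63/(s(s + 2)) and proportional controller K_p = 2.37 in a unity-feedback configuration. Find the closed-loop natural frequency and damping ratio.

1 + K_p·G_p(s) = 0 gives s² + 2s + 1.493 = 0.
So ω_n² = 1.493 ⇒ ω_n = 1.222 rad/s, and ζ = 2/(2ω_n) = 0.818.

ω_n = 1.22 rad/s, ζ = 0.818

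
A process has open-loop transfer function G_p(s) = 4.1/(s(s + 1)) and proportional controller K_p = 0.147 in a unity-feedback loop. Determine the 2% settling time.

From 1 + K_pG_p(s) = 0: s² + 1s + 0.6027 = 0 ⇒ ω_n = 0.7763, ζ = 0.644.
2% settling time T_s ≈ 4/(ζω_n) = 4/0.5 = 8 s.

T_s ≈ 8 s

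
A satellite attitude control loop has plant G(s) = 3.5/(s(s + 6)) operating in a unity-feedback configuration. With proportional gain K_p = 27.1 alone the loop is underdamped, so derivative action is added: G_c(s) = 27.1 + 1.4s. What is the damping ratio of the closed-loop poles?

Forward path: (27.1 + 1.4s)·3.5/(s(s+6)). The closed-loop characteristic equation is s² + (6 + 3.5·1.4)s + 3.5·27.1 = 0.
That is s² + 10.9s + 94.85 = 0, so ω_n = 9.739 rad/s and ζ = 10.9/(2·9.739) = 0.5596.

ζ = 0.56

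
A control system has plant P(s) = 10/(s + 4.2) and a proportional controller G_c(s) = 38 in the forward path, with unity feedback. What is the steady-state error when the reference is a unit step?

0.0109

The loop is type 0. Static position error constant K_pos = G_c(0)·P(0) = 38·2.381 = 90.48.
Steady-state error to a unit step: e_ss = 1/(1+K_pos) = 1/91.48 = 0.0109.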